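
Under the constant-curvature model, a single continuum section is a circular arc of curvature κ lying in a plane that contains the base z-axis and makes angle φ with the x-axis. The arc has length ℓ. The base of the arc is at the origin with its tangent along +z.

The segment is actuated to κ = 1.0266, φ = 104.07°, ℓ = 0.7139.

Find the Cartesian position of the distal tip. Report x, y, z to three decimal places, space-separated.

-0.061 0.243 0.652

θ = κ·ℓ = 1.0266 × 0.7139 = 0.73289 rad
ρ = (1 − cos θ)/κ = (1 − 0.74324)/1.0266 = 0.25010
z = sin θ / κ = 0.66902/1.0266 = 0.65169
x = ρ cos φ = 0.25010 × cos(104.07°) = -0.06080
y = ρ sin φ = 0.25010 × sin(104.07°) = 0.24260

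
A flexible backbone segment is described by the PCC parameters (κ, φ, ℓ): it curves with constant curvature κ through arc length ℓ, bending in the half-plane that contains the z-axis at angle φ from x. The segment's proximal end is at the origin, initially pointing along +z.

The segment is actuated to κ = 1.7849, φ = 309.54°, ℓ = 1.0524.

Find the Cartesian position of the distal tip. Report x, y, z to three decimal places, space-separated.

θ = κ·ℓ = 1.7849 × 1.0524 = 1.87843 rad
ρ = (1 − cos θ)/κ = (1 − -0.30280)/1.7849 = 0.72990
z = sin θ / κ = 0.95305/1.7849 = 0.53395
x = ρ cos φ = 0.72990 × cos(309.54°) = 0.46467
y = ρ sin φ = 0.72990 × sin(309.54°) = -0.56289

0.465 -0.563 0.534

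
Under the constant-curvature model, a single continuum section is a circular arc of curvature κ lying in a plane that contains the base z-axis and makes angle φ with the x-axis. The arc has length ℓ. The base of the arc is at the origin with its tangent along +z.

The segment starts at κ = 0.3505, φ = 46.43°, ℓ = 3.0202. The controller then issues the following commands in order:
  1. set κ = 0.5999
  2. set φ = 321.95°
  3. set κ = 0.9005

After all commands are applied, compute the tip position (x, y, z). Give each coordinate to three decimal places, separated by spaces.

1.672 -1.309 0.455

initial: κ=0.3505, φ=46.43°, ℓ=3.0202
cmd 1: set κ=0.5999 → (κ,φ,ℓ)=(0.5999,46.43°,3.0202) → tip=(1.4232,1.4960,1.6188)
cmd 2: set φ=321.95° → (κ,φ,ℓ)=(0.5999,321.95°,3.0202) → tip=(1.6260,-1.2727,1.6188)
cmd 3: set κ=0.9005 → (κ,φ,ℓ)=(0.9005,321.95°,3.0202) → tip=(1.6723,-1.3089,0.4547)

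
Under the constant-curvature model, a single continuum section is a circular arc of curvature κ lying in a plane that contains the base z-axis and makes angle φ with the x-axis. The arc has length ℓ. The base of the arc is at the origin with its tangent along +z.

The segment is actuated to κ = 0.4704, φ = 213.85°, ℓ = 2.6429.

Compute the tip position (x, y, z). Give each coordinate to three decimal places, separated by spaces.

-1.197 -0.803 2.013

θ = κ·ℓ = 0.4704 × 2.6429 = 1.24322 rad
ρ = (1 − cos θ)/κ = (1 − 0.32175)/0.4704 = 1.44186
z = sin θ / κ = 0.94682/0.4704 = 2.01281
x = ρ cos φ = 1.44186 × cos(213.85°) = -1.19746
y = ρ sin φ = 1.44186 × sin(213.85°) = -0.80315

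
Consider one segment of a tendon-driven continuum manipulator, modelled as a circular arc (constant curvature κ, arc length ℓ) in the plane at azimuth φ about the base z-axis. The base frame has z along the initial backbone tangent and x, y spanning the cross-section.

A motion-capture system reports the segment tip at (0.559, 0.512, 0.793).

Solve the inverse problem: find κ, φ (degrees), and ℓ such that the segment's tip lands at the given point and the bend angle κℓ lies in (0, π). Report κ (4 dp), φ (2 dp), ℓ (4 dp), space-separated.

1.2598 42.49 1.2111

ρ = √(x²+y²) = √(0.559² + 0.512²) = 0.75804
φ = atan2(y, x) mod 360° = atan2(0.512, 0.559) = 42.4872°
|p|² = ρ² + z² = 0.75804² + 0.793² = 1.20347
κ = 2ρ / |p|² = 2×0.75804 / 1.20347 = 1.25975
θ = 2·atan2(ρ, z) = 2·atan2(0.75804, 0.793) = 1.52572 rad
ℓ = θ/κ = 1.52572/1.25975 = 1.21113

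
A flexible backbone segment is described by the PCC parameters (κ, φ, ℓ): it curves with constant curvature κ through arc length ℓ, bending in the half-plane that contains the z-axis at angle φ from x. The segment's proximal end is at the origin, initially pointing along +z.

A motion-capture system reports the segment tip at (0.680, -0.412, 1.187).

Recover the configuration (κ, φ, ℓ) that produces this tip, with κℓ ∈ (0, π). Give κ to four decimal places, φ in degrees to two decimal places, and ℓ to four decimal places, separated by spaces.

0.7791 328.79 1.5151

ρ = √(x²+y²) = √(0.680² + -0.412²) = 0.79507
φ = atan2(y, x) mod 360° = atan2(-0.412, 0.680) = 328.7891°
|p|² = ρ² + z² = 0.79507² + 1.187² = 2.04111
κ = 2ρ / |p|² = 2×0.79507 / 2.04111 = 0.77906
θ = 2·atan2(ρ, z) = 2·atan2(0.79507, 1.187) = 1.18036 rad
ℓ = θ/κ = 1.18036/0.77906 = 1.51511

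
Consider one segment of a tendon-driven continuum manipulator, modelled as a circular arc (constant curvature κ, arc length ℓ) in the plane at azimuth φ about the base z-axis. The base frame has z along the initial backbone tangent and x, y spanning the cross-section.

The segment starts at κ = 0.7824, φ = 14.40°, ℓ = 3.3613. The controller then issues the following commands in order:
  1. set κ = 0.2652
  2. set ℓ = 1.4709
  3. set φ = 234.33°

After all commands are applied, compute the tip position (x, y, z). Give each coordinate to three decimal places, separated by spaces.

initial: κ=0.7824, φ=14.40°, ℓ=3.3613
cmd 1: set κ=0.2652 → (κ,φ,ℓ)=(0.2652,14.40°,3.3613) → tip=(1.3575,0.3485,2.9335)
cmd 2: set ℓ=1.4709 → (κ,φ,ℓ)=(0.2652,14.40°,1.4709) → tip=(0.2744,0.0704,1.4339)
cmd 3: set φ=234.33° → (κ,φ,ℓ)=(0.2652,234.33°,1.4709) → tip=(-0.1652,-0.2301,1.4339)

-0.165 -0.230 1.434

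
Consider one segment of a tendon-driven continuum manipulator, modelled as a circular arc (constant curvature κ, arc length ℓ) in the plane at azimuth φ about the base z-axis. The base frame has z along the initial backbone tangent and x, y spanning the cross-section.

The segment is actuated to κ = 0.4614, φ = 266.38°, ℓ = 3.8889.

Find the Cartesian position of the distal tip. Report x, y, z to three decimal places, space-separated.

θ = κ·ℓ = 0.4614 × 3.8889 = 1.79434 rad
ρ = (1 − cos θ)/κ = (1 − -0.22169)/0.4614 = 2.64778
z = sin θ / κ = 0.97512/0.4614 = 2.11339
x = ρ cos φ = 2.64778 × cos(266.38°) = -0.16718
y = ρ sin φ = 2.64778 × sin(266.38°) = -2.64250

-0.167 -2.642 2.113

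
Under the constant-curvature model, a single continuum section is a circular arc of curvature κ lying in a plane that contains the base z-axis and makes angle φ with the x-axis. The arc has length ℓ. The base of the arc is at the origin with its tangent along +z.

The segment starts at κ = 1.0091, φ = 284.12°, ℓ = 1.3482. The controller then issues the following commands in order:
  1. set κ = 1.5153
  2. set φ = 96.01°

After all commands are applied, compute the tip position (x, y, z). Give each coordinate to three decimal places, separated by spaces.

initial: κ=1.0091, φ=284.12°, ℓ=1.3482
cmd 1: set κ=1.5153 → (κ,φ,ℓ)=(1.5153,284.12°,1.3482) → tip=(0.2342,-0.9311,0.5877)
cmd 2: set φ=96.01° → (κ,φ,ℓ)=(1.5153,96.01°,1.3482) → tip=(-0.1005,0.9548,0.5877)

-0.101 0.955 0.588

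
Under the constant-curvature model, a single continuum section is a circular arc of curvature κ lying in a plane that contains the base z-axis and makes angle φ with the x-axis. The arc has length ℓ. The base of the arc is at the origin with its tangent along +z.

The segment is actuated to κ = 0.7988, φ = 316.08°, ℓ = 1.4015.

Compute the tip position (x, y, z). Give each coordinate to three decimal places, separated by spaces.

θ = κ·ℓ = 0.7988 × 1.4015 = 1.11952 rad
ρ = (1 − cos θ)/κ = (1 − 0.43612)/0.7988 = 0.70591
z = sin θ / κ = 0.89989/0.7988 = 1.12655
x = ρ cos φ = 0.70591 × cos(316.08°) = 0.50848
y = ρ sin φ = 0.70591 × sin(316.08°) = -0.48966

0.508 -0.490 1.127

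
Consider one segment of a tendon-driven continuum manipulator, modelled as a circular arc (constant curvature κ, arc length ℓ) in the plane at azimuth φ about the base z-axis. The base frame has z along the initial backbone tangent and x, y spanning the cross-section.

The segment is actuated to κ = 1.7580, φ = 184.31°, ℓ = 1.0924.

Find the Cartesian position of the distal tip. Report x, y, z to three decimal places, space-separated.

-0.762 -0.057 0.534

θ = κ·ℓ = 1.7580 × 1.0924 = 1.92044 rad
ρ = (1 − cos θ)/κ = (1 − -0.34256)/1.7580 = 0.76369
z = sin θ / κ = 0.93950/1.7580 = 0.53441
x = ρ cos φ = 0.76369 × cos(184.31°) = -0.76153
y = ρ sin φ = 0.76369 × sin(184.31°) = -0.05739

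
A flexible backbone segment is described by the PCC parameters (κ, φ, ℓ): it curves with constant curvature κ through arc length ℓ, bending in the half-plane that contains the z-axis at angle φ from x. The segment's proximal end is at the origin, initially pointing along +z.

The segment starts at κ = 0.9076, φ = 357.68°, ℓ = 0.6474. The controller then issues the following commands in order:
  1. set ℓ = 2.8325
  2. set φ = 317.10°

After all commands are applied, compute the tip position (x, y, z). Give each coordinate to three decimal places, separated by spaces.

initial: κ=0.9076, φ=357.68°, ℓ=0.6474
cmd 1: set ℓ=2.8325 → (κ,φ,ℓ)=(0.9076,357.68°,2.8325) → tip=(2.0273,-0.0821,0.5953)
cmd 2: set φ=317.10° → (κ,φ,ℓ)=(0.9076,317.10°,2.8325) → tip=(1.4863,-1.3811,0.5953)

1.486 -1.381 0.595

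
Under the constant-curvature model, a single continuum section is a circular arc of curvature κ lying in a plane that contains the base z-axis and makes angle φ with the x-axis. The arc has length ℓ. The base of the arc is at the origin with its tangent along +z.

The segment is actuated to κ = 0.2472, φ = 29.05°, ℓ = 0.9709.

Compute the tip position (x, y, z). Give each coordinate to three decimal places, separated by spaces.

θ = κ·ℓ = 0.2472 × 0.9709 = 0.24001 rad
ρ = (1 − cos θ)/κ = (1 − 0.97134)/0.2472 = 0.11595
z = sin θ / κ = 0.23771/0.2472 = 0.96161
x = ρ cos φ = 0.11595 × cos(29.05°) = 0.10137
y = ρ sin φ = 0.11595 × sin(29.05°) = 0.05630

0.101 0.056 0.962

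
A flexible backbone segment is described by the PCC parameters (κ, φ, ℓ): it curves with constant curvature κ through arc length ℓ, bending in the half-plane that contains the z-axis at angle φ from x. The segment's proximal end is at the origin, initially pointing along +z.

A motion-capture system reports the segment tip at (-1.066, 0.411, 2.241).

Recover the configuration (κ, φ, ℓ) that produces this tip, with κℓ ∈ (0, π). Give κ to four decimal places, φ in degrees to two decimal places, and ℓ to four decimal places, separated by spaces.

0.3611 158.92 2.6111

ρ = √(x²+y²) = √(-1.066² + 0.411²) = 1.14249
φ = atan2(y, x) mod 360° = atan2(0.411, -1.066) = 158.9157°
|p|² = ρ² + z² = 1.14249² + 2.241² = 6.32736
κ = 2ρ / |p|² = 2×1.14249 / 6.32736 = 0.36113
θ = 2·atan2(ρ, z) = 2·atan2(1.14249, 2.241) = 0.94293 rad
ℓ = θ/κ = 0.94293/0.36113 = 2.61109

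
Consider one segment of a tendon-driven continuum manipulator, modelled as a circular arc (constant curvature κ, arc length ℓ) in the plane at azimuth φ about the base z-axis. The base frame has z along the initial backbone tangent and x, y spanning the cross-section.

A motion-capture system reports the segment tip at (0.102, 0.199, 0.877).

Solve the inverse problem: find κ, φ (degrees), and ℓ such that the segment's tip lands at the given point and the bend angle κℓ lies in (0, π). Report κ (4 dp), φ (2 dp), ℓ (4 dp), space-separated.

ρ = √(x²+y²) = √(0.102² + 0.199²) = 0.22362
φ = atan2(y, x) mod 360° = atan2(0.199, 0.102) = 62.8620°
|p|² = ρ² + z² = 0.22362² + 0.877² = 0.81913
κ = 2ρ / |p|² = 2×0.22362 / 0.81913 = 0.54599
θ = 2·atan2(ρ, z) = 2·atan2(0.22362, 0.877) = 0.49932 rad
ℓ = θ/κ = 0.49932/0.54599 = 0.91453

0.5460 62.86 0.9145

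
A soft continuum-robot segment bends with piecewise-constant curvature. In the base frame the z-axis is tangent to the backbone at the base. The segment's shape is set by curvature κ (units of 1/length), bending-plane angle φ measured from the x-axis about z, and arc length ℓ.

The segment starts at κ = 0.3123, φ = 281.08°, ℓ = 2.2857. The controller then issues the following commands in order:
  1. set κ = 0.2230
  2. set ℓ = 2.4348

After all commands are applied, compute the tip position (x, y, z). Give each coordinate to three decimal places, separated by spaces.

initial: κ=0.3123, φ=281.08°, ℓ=2.2857
cmd 1: set κ=0.2230 → (κ,φ,ℓ)=(0.2230,281.08°,2.2857) → tip=(0.1095,-0.5594,2.1880)
cmd 2: set ℓ=2.4348 → (κ,φ,ℓ)=(0.2230,281.08°,2.4348) → tip=(0.1239,-0.6329,2.3169)

0.124 -0.633 2.317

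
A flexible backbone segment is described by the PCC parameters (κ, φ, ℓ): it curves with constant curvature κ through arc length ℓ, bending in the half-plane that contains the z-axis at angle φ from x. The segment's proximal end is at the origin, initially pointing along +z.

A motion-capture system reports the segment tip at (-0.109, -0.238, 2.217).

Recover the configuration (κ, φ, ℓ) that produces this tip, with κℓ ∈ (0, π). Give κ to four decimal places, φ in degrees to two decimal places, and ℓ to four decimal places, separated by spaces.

ρ = √(x²+y²) = √(-0.109² + -0.238²) = 0.26177
φ = atan2(y, x) mod 360° = atan2(-0.238, -0.109) = 245.3930°
|p|² = ρ² + z² = 0.26177² + 2.217² = 4.98361
κ = 2ρ / |p|² = 2×0.26177 / 4.98361 = 0.10505
θ = 2·atan2(ρ, z) = 2·atan2(0.26177, 2.217) = 0.23506 rad
ℓ = θ/κ = 0.23506/0.10505 = 2.23755

0.1051 245.39 2.2375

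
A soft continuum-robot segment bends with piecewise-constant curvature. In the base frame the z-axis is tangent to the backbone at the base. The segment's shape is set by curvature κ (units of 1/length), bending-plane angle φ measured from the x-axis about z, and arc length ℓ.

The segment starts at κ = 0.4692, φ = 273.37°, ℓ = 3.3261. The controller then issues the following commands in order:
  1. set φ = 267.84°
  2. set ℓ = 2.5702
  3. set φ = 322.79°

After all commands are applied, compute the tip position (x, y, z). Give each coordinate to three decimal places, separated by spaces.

1.092 -0.829 1.991

initial: κ=0.4692, φ=273.37°, ℓ=3.3261
cmd 1: set φ=267.84° → (κ,φ,ℓ)=(0.4692,267.84°,3.3261) → tip=(-0.0795,-2.1081,2.1312)
cmd 2: set ℓ=2.5702 → (κ,φ,ℓ)=(0.4692,267.84°,2.5702) → tip=(-0.0517,-1.3698,1.9910)
cmd 3: set φ=322.79° → (κ,φ,ℓ)=(0.4692,322.79°,2.5702) → tip=(1.0917,-0.8290,1.9910)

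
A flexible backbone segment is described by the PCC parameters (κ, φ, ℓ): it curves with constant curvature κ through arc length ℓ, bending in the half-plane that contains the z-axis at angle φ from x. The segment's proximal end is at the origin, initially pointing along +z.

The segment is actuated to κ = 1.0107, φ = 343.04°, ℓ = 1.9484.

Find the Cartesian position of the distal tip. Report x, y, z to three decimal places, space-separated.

1.314 -0.401 0.912

θ = κ·ℓ = 1.0107 × 1.9484 = 1.96925 rad
ρ = (1 − cos θ)/κ = (1 − -0.38799)/1.0107 = 1.37330
z = sin θ / κ = 0.92166/1.0107 = 0.91191
x = ρ cos φ = 1.37330 × cos(343.04°) = 1.31357
y = ρ sin φ = 1.37330 × sin(343.04°) = -0.40060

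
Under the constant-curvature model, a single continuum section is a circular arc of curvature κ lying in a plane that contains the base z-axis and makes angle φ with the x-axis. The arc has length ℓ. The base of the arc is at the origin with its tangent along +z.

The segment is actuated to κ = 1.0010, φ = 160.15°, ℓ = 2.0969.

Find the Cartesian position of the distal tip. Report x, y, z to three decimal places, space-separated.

θ = κ·ℓ = 1.0010 × 2.0969 = 2.09900 rad
ρ = (1 − cos θ)/κ = (1 − -0.50398)/1.0010 = 1.50248
z = sin θ / κ = 0.86372/1.0010 = 0.86285
x = ρ cos φ = 1.50248 × cos(160.15°) = -1.41321
y = ρ sin φ = 1.50248 × sin(160.15°) = 0.51018

-1.413 0.510 0.863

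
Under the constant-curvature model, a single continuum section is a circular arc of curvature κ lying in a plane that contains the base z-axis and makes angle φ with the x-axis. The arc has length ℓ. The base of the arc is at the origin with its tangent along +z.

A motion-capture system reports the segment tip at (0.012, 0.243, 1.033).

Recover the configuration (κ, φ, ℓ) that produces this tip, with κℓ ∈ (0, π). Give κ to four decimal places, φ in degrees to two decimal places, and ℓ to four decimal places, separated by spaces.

ρ = √(x²+y²) = √(0.012² + 0.243²) = 0.24330
φ = atan2(y, x) mod 360° = atan2(0.243, 0.012) = 87.1729°
|p|² = ρ² + z² = 0.24330² + 1.033² = 1.12628
κ = 2ρ / |p|² = 2×0.24330 / 1.12628 = 0.43203
θ = 2·atan2(ρ, z) = 2·atan2(0.24330, 1.033) = 0.46262 rad
ℓ = θ/κ = 0.46262/0.43203 = 1.07079

0.4320 87.17 1.0708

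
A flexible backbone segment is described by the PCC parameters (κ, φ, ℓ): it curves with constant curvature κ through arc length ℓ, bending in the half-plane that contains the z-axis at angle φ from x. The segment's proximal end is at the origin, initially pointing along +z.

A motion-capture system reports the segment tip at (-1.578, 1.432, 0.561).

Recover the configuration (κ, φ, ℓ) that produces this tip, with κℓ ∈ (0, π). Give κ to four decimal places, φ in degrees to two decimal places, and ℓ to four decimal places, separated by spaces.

0.8777 137.78 2.9926

ρ = √(x²+y²) = √(-1.578² + 1.432²) = 2.13089
φ = atan2(y, x) mod 360° = atan2(1.432, -1.578) = 137.7770°
|p|² = ρ² + z² = 2.13089² + 0.561² = 4.85543
κ = 2ρ / |p|² = 2×2.13089 / 4.85543 = 0.87774
θ = 2·atan2(ρ, z) = 2·atan2(2.13089, 0.561) = 2.62674 rad
ℓ = θ/κ = 2.62674/0.87774 = 2.99262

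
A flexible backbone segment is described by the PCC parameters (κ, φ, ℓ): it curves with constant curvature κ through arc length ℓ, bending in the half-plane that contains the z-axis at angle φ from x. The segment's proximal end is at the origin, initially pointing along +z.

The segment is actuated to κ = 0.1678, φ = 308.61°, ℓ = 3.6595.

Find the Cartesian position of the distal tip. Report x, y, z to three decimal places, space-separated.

0.679 -0.851 3.434

θ = κ·ℓ = 0.1678 × 3.6595 = 0.61406 rad
ρ = (1 − cos θ)/κ = (1 − 0.81731)/0.1678 = 1.08872
z = sin θ / κ = 0.57619/0.1678 = 3.43381
x = ρ cos φ = 1.08872 × cos(308.61°) = 0.67938
y = ρ sin φ = 1.08872 × sin(308.61°) = -0.85074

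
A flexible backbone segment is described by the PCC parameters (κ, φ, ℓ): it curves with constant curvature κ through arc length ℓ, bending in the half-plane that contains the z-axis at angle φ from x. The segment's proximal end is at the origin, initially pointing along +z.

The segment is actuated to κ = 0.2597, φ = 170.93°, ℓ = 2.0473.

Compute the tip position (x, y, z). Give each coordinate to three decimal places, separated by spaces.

-0.525 0.084 1.952

θ = κ·ℓ = 0.2597 × 2.0473 = 0.53168 rad
ρ = (1 − cos θ)/κ = (1 − 0.86195)/0.2597 = 0.53156
z = sin θ / κ = 0.50699/0.2597 = 1.95220
x = ρ cos φ = 0.53156 × cos(170.93°) = -0.52491
y = ρ sin φ = 0.53156 × sin(170.93°) = 0.08380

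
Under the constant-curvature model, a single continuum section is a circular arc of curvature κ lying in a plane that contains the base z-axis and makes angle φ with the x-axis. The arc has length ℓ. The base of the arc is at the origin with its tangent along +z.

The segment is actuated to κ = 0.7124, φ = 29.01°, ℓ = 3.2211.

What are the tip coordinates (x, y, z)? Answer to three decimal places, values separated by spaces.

2.041 1.132 1.052

θ = κ·ℓ = 0.7124 × 3.2211 = 2.29471 rad
ρ = (1 − cos θ)/κ = (1 − -0.66232)/0.7124 = 2.33341
z = sin θ / κ = 0.74922/0.7124 = 1.05168
x = ρ cos φ = 2.33341 × cos(29.01°) = 2.04065
y = ρ sin φ = 2.33341 × sin(29.01°) = 1.13162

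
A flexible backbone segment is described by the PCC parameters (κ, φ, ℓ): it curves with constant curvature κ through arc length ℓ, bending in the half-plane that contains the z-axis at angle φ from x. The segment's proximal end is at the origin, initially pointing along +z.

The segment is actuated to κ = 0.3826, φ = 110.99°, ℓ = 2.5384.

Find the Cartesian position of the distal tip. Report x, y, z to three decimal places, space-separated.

θ = κ·ℓ = 0.3826 × 2.5384 = 0.97119 rad
ρ = (1 − cos θ)/κ = (1 − 0.56432)/0.3826 = 1.13875
z = sin θ / κ = 0.82556/0.3826 = 2.15776
x = ρ cos φ = 1.13875 × cos(110.99°) = -0.40790
y = ρ sin φ = 1.13875 × sin(110.99°) = 1.06318

-0.408 1.063 2.158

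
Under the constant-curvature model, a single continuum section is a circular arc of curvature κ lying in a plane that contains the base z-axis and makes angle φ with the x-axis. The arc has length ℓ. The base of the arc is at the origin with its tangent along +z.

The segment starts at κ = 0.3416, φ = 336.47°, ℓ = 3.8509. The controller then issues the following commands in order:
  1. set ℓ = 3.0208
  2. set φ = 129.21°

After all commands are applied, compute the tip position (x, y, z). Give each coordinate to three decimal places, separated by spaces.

-0.901 1.104 2.513

initial: κ=0.3416, φ=336.47°, ℓ=3.8509
cmd 1: set ℓ=3.0208 → (κ,φ,ℓ)=(0.3416,336.47°,3.0208) → tip=(1.3066,-0.5689,2.5125)
cmd 2: set φ=129.21° → (κ,φ,ℓ)=(0.3416,129.21°,3.0208) → tip=(-0.9009,1.1042,2.5125)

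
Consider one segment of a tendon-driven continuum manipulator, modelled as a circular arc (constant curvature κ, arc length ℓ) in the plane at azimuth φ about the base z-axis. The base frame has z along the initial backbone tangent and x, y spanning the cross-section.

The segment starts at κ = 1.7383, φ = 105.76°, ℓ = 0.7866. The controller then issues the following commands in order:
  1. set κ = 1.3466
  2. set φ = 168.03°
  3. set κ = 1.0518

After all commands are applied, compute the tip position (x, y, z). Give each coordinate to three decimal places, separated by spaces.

initial: κ=1.7383, φ=105.76°, ℓ=0.7866
cmd 1: set κ=1.3466 → (κ,φ,ℓ)=(1.3466,105.76°,0.7866) → tip=(-0.1030,0.3648,0.6475)
cmd 2: set φ=168.03° → (κ,φ,ℓ)=(1.3466,168.03°,0.7866) → tip=(-0.3708,0.0786,0.6475)
cmd 3: set κ=1.0518 → (κ,φ,ℓ)=(1.0518,168.03°,0.7866) → tip=(-0.3006,0.0637,0.6999)

-0.301 0.064 0.700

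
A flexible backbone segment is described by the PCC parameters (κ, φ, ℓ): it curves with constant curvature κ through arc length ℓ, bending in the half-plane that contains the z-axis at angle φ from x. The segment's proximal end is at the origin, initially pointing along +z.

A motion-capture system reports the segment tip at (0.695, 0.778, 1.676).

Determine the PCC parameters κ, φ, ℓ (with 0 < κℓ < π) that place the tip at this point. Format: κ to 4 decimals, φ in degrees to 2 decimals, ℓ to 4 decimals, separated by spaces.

ρ = √(x²+y²) = √(0.695² + 0.778²) = 1.04322
φ = atan2(y, x) mod 360° = atan2(0.778, 0.695) = 48.2251°
|p|² = ρ² + z² = 1.04322² + 1.676² = 3.89729
κ = 2ρ / |p|² = 2×1.04322 / 3.89729 = 0.53536
θ = 2·atan2(ρ, z) = 2·atan2(1.04322, 1.676) = 1.11352 rad
ℓ = θ/κ = 1.11352/0.53536 = 2.07996

0.5354 48.23 2.0800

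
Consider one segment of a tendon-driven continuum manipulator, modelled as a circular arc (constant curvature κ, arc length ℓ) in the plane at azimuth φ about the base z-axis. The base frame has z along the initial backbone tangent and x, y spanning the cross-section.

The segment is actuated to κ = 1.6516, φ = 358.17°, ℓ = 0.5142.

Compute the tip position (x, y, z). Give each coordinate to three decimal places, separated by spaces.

0.205 -0.007 0.455

θ = κ·ℓ = 1.6516 × 0.5142 = 0.84925 rad
ρ = (1 − cos θ)/κ = (1 − 0.66054)/1.6516 = 0.20553
z = sin θ / κ = 0.75079/1.6516 = 0.45458
x = ρ cos φ = 0.20553 × cos(358.17°) = 0.20543
y = ρ sin φ = 0.20553 × sin(358.17°) = -0.00656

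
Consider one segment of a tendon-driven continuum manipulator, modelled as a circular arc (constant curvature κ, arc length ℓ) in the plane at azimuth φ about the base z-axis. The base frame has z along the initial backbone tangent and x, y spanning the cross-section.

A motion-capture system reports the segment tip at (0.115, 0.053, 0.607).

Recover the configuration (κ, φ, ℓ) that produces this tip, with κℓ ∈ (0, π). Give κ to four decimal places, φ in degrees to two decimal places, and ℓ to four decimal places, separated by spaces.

0.6587 24.74 0.6245

ρ = √(x²+y²) = √(0.115² + 0.053²) = 0.12663
φ = atan2(y, x) mod 360° = atan2(0.053, 0.115) = 24.7435°
|p|² = ρ² + z² = 0.12663² + 0.607² = 0.38448
κ = 2ρ / |p|² = 2×0.12663 / 0.38448 = 0.65868
θ = 2·atan2(ρ, z) = 2·atan2(0.12663, 0.607) = 0.41132 rad
ℓ = θ/κ = 0.41132/0.65868 = 0.62446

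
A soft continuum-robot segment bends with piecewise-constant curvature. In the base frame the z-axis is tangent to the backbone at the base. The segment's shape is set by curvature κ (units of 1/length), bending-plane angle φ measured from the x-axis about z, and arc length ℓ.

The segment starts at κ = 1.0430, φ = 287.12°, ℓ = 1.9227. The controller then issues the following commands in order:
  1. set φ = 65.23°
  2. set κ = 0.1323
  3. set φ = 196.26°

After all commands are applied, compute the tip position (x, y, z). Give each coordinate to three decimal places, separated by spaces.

initial: κ=1.0430, φ=287.12°, ℓ=1.9227
cmd 1: set φ=65.23° → (κ,φ,ℓ)=(1.0430,65.23°,1.9227) → tip=(0.5708,1.2371,0.8697)
cmd 2: set κ=0.1323 → (κ,φ,ℓ)=(0.1323,65.23°,1.9227) → tip=(0.1019,0.2208,1.9020)
cmd 3: set φ=196.26° → (κ,φ,ℓ)=(0.1323,196.26°,1.9227) → tip=(-0.2335,-0.0681,1.9020)

-0.233 -0.068 1.902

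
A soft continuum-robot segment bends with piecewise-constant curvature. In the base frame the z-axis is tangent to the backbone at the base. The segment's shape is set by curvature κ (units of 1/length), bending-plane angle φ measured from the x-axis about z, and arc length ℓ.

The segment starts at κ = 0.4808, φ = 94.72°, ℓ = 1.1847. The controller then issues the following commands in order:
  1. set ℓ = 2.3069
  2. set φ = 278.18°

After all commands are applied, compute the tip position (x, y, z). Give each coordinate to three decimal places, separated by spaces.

0.164 -1.142 1.862

initial: κ=0.4808, φ=94.72°, ℓ=1.1847
cmd 1: set ℓ=2.3069 → (κ,φ,ℓ)=(0.4808,94.72°,2.3069) → tip=(-0.0949,1.1495,1.8622)
cmd 2: set φ=278.18° → (κ,φ,ℓ)=(0.4808,278.18°,2.3069) → tip=(0.1641,-1.1417,1.8622)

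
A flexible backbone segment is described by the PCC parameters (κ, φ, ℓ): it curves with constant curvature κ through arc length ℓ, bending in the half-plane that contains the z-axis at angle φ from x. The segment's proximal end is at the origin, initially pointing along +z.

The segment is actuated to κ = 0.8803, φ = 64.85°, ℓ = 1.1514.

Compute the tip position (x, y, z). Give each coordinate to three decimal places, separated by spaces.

0.227 0.484 0.964

θ = κ·ℓ = 0.8803 × 1.1514 = 1.01358 rad
ρ = (1 − cos θ)/κ = (1 − 0.52883)/0.8803 = 0.53524
z = sin θ / κ = 0.84873/0.8803 = 0.96414
x = ρ cos φ = 0.53524 × cos(64.85°) = 0.22747
y = ρ sin φ = 0.53524 × sin(64.85°) = 0.48450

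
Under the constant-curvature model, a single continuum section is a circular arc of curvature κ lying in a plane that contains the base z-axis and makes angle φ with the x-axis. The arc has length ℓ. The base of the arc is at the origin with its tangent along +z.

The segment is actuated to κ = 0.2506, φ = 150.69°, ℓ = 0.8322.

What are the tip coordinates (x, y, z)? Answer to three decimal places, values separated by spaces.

θ = κ·ℓ = 0.2506 × 0.8322 = 0.20855 rad
ρ = (1 − cos θ)/κ = (1 − 0.97833)/0.2506 = 0.08646
z = sin θ / κ = 0.20704/0.2506 = 0.82618
x = ρ cos φ = 0.08646 × cos(150.69°) = -0.07539
y = ρ sin φ = 0.08646 × sin(150.69°) = 0.04233

-0.075 0.042 0.826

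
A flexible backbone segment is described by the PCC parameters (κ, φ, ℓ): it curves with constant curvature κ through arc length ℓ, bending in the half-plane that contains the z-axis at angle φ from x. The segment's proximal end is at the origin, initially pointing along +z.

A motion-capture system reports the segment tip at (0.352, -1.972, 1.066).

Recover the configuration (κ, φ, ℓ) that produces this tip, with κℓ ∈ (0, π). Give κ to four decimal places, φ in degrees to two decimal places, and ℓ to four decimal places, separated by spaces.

ρ = √(x²+y²) = √(0.352² + -1.972²) = 2.00317
φ = atan2(y, x) mod 360° = atan2(-1.972, 0.352) = 280.1206°
|p|² = ρ² + z² = 2.00317² + 1.066² = 5.14904
κ = 2ρ / |p|² = 2×2.00317 / 5.14904 = 0.77807
θ = 2·atan2(ρ, z) = 2·atan2(2.00317, 1.066) = 2.16351 rad
ℓ = θ/κ = 2.16351/0.77807 = 2.78060

0.7781 280.12 2.7806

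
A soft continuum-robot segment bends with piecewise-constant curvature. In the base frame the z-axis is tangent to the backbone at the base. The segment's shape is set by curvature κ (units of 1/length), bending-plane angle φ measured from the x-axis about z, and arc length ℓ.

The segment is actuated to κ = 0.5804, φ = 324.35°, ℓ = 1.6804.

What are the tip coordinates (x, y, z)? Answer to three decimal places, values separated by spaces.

0.615 -0.441 1.426

θ = κ·ℓ = 0.5804 × 1.6804 = 0.97530 rad
ρ = (1 − cos θ)/κ = (1 − 0.56092)/0.5804 = 0.75652
z = sin θ / κ = 0.82787/0.5804 = 1.42638
x = ρ cos φ = 0.75652 × cos(324.35°) = 0.61474
y = ρ sin φ = 0.75652 × sin(324.35°) = -0.44092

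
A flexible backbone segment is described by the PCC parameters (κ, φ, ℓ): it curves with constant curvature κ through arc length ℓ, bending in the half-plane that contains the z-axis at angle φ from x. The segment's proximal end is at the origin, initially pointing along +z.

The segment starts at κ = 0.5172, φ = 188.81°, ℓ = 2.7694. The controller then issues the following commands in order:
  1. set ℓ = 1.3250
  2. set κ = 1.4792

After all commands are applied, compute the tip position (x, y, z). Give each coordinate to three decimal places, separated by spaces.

initial: κ=0.5172, φ=188.81°, ℓ=2.7694
cmd 1: set ℓ=1.3250 → (κ,φ,ℓ)=(0.5172,188.81°,1.3250) → tip=(-0.4314,-0.0669,1.2237)
cmd 2: set κ=1.4792 → (κ,φ,ℓ)=(1.4792,188.81°,1.3250) → tip=(-0.9215,-0.1428,0.6255)

-0.922 -0.143 0.625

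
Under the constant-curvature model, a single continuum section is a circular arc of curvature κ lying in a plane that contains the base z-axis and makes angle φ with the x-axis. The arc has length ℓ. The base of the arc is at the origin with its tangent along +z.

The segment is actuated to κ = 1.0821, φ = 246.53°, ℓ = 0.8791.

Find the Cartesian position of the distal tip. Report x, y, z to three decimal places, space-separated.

θ = κ·ℓ = 1.0821 × 0.8791 = 0.95127 rad
ρ = (1 − cos θ)/κ = (1 − 0.58065)/1.0821 = 0.38754
z = sin θ / κ = 0.81416/1.0821 = 0.75239
x = ρ cos φ = 0.38754 × cos(246.53°) = -0.15434
y = ρ sin φ = 0.38754 × sin(246.53°) = -0.35548

-0.154 -0.355 0.752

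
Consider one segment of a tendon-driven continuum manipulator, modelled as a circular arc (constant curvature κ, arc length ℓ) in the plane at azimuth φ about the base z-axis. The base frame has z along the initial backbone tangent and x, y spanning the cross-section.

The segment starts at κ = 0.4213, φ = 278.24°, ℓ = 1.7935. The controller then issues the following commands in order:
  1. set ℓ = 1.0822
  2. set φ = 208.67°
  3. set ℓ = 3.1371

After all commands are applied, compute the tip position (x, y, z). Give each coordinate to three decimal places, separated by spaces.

-1.569 -0.858 2.300

initial: κ=0.4213, φ=278.24°, ℓ=1.7935
cmd 1: set ℓ=1.0822 → (κ,φ,ℓ)=(0.4213,278.24°,1.0822) → tip=(0.0347,-0.2400,1.0451)
cmd 2: set φ=208.67° → (κ,φ,ℓ)=(0.4213,208.67°,1.0822) → tip=(-0.2127,-0.1163,1.0451)
cmd 3: set ℓ=3.1371 → (κ,φ,ℓ)=(0.4213,208.67°,3.1371) → tip=(-1.5691,-0.8580,2.3003)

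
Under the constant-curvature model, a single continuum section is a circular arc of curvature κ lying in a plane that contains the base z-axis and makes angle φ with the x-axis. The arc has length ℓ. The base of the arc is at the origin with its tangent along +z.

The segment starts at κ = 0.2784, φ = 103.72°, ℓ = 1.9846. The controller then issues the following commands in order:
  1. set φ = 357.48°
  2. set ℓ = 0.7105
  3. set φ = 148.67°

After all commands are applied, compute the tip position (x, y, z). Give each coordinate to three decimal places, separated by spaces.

-0.060 0.036 0.706

initial: κ=0.2784, φ=103.72°, ℓ=1.9846
cmd 1: set φ=357.48° → (κ,φ,ℓ)=(0.2784,357.48°,1.9846) → tip=(0.5339,-0.0235,1.8852)
cmd 2: set ℓ=0.7105 → (κ,φ,ℓ)=(0.2784,357.48°,0.7105) → tip=(0.0700,-0.0031,0.7059)
cmd 3: set φ=148.67° → (κ,φ,ℓ)=(0.2784,148.67°,0.7105) → tip=(-0.0598,0.0364,0.7059)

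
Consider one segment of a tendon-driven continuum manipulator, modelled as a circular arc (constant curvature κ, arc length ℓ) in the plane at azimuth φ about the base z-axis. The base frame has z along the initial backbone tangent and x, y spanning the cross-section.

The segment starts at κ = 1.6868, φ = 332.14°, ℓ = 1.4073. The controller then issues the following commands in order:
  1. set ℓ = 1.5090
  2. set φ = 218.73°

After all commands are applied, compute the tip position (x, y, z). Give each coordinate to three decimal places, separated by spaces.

initial: κ=1.6868, φ=332.14°, ℓ=1.4073
cmd 1: set ℓ=1.5090 → (κ,φ,ℓ)=(1.6868,332.14°,1.5090) → tip=(0.9578,-0.5063,0.3329)
cmd 2: set φ=218.73° → (κ,φ,ℓ)=(1.6868,218.73°,1.5090) → tip=(-0.8452,-0.6778,0.3329)

-0.845 -0.678 0.333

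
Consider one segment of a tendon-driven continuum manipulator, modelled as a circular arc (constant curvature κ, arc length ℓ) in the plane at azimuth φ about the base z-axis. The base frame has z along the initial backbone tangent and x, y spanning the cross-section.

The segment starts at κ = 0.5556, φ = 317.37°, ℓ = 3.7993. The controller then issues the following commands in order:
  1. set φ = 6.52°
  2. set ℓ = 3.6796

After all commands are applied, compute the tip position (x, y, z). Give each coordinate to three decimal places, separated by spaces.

initial: κ=0.5556, φ=317.37°, ℓ=3.7993
cmd 1: set φ=6.52° → (κ,φ,ℓ)=(0.5556,6.52°,3.7993) → tip=(2.7077,0.3095,1.5437)
cmd 2: set ℓ=3.6796 → (κ,φ,ℓ)=(0.5556,6.52°,3.6796) → tip=(2.6038,0.2976,1.6018)

2.604 0.298 1.602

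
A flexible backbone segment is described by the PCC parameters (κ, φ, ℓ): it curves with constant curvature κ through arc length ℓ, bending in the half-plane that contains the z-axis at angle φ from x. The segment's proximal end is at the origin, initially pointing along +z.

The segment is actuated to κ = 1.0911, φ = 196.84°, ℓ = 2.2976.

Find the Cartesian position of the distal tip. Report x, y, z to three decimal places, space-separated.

θ = κ·ℓ = 1.0911 × 2.2976 = 2.50691 rad
ρ = (1 − cos θ)/κ = (1 − -0.80526)/1.0911 = 1.65453
z = sin θ / κ = 0.59292/1.0911 = 0.54342
x = ρ cos φ = 1.65453 × cos(196.84°) = -1.58358
y = ρ sin φ = 1.65453 × sin(196.84°) = -0.47932

-1.584 -0.479 0.543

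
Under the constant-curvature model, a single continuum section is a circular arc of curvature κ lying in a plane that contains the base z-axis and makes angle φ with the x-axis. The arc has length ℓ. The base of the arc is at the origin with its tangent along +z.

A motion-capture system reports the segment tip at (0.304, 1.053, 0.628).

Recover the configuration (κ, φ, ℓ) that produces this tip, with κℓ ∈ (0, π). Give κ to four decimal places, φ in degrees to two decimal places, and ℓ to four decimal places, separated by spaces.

ρ = √(x²+y²) = √(0.304² + 1.053²) = 1.09600
φ = atan2(y, x) mod 360° = atan2(1.053, 0.304) = 73.8966°
|p|² = ρ² + z² = 1.09600² + 0.628² = 1.59561
κ = 2ρ / |p|² = 2×1.09600 / 1.59561 = 1.37378
θ = 2·atan2(ρ, z) = 2·atan2(1.09600, 0.628) = 2.10095 rad
ℓ = θ/κ = 2.10095/1.37378 = 1.52932

1.3738 73.90 1.5293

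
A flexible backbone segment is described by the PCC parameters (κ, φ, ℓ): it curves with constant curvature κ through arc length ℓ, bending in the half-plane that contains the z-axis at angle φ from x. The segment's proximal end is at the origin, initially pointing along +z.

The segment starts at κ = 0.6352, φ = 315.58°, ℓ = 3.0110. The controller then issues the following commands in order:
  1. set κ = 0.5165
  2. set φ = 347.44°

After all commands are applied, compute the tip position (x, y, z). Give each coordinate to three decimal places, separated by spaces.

1.860 -0.414 1.936

initial: κ=0.6352, φ=315.58°, ℓ=3.0110
cmd 1: set κ=0.5165 → (κ,φ,ℓ)=(0.5165,315.58°,3.0110) → tip=(1.3612,-1.3339,1.9359)
cmd 2: set φ=347.44° → (κ,φ,ℓ)=(0.5165,347.44°,3.0110) → tip=(1.8603,-0.4145,1.9359)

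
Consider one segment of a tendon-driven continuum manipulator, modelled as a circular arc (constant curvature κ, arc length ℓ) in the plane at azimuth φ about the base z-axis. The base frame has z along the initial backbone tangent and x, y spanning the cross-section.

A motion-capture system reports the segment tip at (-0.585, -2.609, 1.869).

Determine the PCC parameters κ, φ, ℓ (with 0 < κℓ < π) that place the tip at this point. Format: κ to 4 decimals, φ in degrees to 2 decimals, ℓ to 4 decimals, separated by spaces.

ρ = √(x²+y²) = √(-0.585² + -2.609²) = 2.67378
φ = atan2(y, x) mod 360° = atan2(-2.609, -0.585) = 257.3620°
|p|² = ρ² + z² = 2.67378² + 1.869² = 10.64227
κ = 2ρ / |p|² = 2×2.67378 / 10.64227 = 0.50248
θ = 2·atan2(ρ, z) = 2·atan2(2.67378, 1.869) = 1.92147 rad
ℓ = θ/κ = 1.92147/0.50248 = 3.82395

0.5025 257.36 3.8239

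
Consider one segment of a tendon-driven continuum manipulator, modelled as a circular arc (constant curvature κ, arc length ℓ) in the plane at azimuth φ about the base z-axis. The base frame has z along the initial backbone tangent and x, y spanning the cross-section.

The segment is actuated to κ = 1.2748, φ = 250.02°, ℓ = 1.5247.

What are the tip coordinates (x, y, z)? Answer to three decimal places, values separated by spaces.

θ = κ·ℓ = 1.2748 × 1.5247 = 1.94369 rad
ρ = (1 − cos θ)/κ = (1 − -0.36431)/1.2748 = 1.07021
z = sin θ / κ = 0.93128/1.2748 = 0.73053
x = ρ cos φ = 1.07021 × cos(250.02°) = -0.36568
y = ρ sin φ = 1.07021 × sin(250.02°) = -1.00580

-0.366 -1.006 0.731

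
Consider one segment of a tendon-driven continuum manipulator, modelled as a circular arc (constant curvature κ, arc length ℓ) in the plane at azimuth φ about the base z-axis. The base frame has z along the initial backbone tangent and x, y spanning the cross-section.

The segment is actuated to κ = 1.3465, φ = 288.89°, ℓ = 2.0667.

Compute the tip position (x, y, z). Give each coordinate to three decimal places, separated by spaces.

0.466 -1.361 0.261

θ = κ·ℓ = 1.3465 × 2.0667 = 2.78281 rad
ρ = (1 − cos θ)/κ = (1 − -0.93633)/1.3465 = 1.43804
z = sin θ / κ = 0.35113/1.3465 = 0.26077
x = ρ cos φ = 1.43804 × cos(288.89°) = 0.46557
y = ρ sin φ = 1.43804 × sin(288.89°) = -1.36059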